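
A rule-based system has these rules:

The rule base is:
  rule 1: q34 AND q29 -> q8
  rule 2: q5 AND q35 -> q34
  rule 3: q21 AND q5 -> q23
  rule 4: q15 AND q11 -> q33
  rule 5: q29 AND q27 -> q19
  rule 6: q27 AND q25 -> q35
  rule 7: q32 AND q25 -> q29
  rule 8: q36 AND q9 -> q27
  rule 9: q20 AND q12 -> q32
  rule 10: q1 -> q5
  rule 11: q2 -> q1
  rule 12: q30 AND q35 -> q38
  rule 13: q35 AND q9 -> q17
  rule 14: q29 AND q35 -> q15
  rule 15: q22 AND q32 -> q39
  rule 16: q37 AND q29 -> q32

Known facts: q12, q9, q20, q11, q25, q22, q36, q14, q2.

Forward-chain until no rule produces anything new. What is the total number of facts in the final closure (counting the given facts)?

Round 1 — rule 8, rule 9, rule 11, derive q27, q32, q1.
Round 2 — rule 6, rule 7, rule 10, rule 15, derive q35, q29, q5, q39.
Round 3 — rule 2, rule 5, rule 13, rule 14, derive q34, q19, q17, q15.
Round 4 — rule 1, rule 4, derive q8, q33.
Closure: {q1, q11, q12, q14, q15, q17, q19, q2, q20, q22, q25, q27, q29, q32, q33, q34, q35, q36, q39, q5, q8, q9} — 22 facts.

22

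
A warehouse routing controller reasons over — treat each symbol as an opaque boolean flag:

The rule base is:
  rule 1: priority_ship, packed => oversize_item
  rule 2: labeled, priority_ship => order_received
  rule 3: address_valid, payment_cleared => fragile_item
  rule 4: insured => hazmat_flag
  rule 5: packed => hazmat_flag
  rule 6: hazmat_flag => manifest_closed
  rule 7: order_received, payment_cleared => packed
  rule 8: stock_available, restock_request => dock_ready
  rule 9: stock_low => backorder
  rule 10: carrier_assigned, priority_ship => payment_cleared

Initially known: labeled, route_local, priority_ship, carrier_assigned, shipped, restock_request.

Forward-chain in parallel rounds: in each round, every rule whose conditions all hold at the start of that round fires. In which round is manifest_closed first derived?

Round 1: rule 2 [labeled, priority_ship => order_received]; rule 10 [carrier_assigned, priority_ship => payment_cleared]. Adds order_received, payment_cleared.
Round 2: rule 7 [order_received, payment_cleared => packed]. Adds packed.
Round 3: rule 1 [priority_ship, packed => oversize_item]; rule 5 [packed => hazmat_flag]. Adds oversize_item, hazmat_flag.
Round 4: rule 6 [hazmat_flag => manifest_closed]. Adds manifest_closed.
manifest_closed first appears in round 4.

4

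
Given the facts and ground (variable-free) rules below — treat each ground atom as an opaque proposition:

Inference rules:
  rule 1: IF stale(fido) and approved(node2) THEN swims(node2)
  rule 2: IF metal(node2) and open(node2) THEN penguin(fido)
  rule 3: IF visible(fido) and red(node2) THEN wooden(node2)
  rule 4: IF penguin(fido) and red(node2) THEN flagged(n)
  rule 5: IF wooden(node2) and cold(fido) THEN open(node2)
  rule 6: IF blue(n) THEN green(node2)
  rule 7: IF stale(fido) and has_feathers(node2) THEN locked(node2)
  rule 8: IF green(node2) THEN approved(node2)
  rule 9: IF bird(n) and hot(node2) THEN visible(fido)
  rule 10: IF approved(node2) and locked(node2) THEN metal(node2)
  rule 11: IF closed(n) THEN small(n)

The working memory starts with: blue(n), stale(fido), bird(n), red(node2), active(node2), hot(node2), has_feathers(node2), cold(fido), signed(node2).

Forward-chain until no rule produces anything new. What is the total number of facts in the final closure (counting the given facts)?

19

[1] rule 6 [IF blue(n) THEN green(node2)]; rule 7 [IF stale(fido) and has_feathers(node2) THEN locked(node2)]; rule 9 [IF bird(n) and hot(node2) THEN visible(fido)]. ⇒ new: green(node2), locked(node2), visible(fido).
[2] rule 3 [IF visible(fido) and red(node2) THEN wooden(node2)]; rule 8 [IF green(node2) THEN approved(node2)]. ⇒ new: wooden(node2), approved(node2).
[3] rule 1 [IF stale(fido) and approved(node2) THEN swims(node2)]; rule 5 [IF wooden(node2) and cold(fido) THEN open(node2)]; rule 10 [IF approved(node2) and locked(node2) THEN metal(node2)]. ⇒ new: swims(node2), open(node2), metal(node2).
[4] rule 2 [IF metal(node2) and open(node2) THEN penguin(fido)]. ⇒ new: penguin(fido).
[5] rule 4 [IF penguin(fido) and red(node2) THEN flagged(n)]. ⇒ new: flagged(n).
Closure: {active(node2), approved(node2), bird(n), blue(n), cold(fido), flagged(n), green(node2), has_feathers(node2), hot(node2), locked(node2), metal(node2), open(node2), penguin(fido), red(node2), signed(node2), stale(fido), swims(node2), visible(fido), wooden(node2)} — 19 facts.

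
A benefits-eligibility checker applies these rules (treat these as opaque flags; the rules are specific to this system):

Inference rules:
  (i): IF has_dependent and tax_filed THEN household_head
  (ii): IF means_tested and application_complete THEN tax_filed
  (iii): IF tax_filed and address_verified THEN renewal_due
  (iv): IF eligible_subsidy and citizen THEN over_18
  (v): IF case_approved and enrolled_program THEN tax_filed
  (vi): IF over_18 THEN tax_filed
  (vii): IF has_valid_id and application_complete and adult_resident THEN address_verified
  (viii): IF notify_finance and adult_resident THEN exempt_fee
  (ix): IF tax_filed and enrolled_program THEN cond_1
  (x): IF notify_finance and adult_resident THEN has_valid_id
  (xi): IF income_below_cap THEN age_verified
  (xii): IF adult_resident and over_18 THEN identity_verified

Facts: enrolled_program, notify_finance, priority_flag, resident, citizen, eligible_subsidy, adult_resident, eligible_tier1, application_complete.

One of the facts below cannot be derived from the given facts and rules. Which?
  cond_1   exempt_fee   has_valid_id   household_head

household_head

[1] (iv) [IF eligible_subsidy and citizen THEN over_18]; (viii) [IF notify_finance and adult_resident THEN exempt_fee]; (x) [IF notify_finance and adult_resident THEN has_valid_id]. ⇒ new: over_18, exempt_fee, has_valid_id.
[2] (vi) [IF over_18 THEN tax_filed]; (vii) [IF has_valid_id and application_complete and adult_resident THEN address_verified]; (xii) [IF adult_resident and over_18 THEN identity_verified]. ⇒ new: tax_filed, address_verified, identity_verified.
[3] (iii) [IF tax_filed and address_verified THEN renewal_due]; (ix) [IF tax_filed and enrolled_program THEN cond_1]. ⇒ new: renewal_due, cond_1.
Derived: exempt_fee (round 1), has_valid_id (round 1), cond_1 (round 3). household_head never appears in any round.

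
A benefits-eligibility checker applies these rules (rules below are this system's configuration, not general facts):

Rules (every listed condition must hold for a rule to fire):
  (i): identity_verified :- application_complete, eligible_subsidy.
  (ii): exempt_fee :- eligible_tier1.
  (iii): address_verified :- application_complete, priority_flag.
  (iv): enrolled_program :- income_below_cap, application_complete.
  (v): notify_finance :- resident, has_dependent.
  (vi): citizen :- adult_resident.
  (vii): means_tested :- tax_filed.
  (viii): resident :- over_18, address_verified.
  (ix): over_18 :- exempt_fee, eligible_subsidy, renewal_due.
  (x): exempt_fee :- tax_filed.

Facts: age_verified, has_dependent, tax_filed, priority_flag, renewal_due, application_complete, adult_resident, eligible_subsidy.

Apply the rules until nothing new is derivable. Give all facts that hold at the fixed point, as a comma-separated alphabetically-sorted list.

Round 1 — (i), (iii), (vi), (vii), (x), derive identity_verified, address_verified, citizen, means_tested, exempt_fee.
Round 2 — (ix), derive over_18.
Round 3 — (viii), derive resident.
Round 4 — (v), derive notify_finance.

address_verified, adult_resident, age_verified, application_complete, citizen, eligible_subsidy, exempt_fee, has_dependent, identity_verified, means_tested, notify_finance, over_18, priority_flag, renewal_due, resident, tax_filed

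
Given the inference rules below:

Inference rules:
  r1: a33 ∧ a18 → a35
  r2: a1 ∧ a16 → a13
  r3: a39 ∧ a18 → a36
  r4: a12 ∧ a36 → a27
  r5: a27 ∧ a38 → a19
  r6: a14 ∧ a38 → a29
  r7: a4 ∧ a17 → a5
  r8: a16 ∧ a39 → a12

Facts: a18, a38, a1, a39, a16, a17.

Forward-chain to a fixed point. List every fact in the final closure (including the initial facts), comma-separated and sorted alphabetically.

a1, a12, a13, a16, a17, a18, a19, a27, a36, a38, a39

Round 1 — r2, r3, r8, derive a13, a36, a12.
Round 2 — r4, derive a27.
Round 3 — r5, derive a19.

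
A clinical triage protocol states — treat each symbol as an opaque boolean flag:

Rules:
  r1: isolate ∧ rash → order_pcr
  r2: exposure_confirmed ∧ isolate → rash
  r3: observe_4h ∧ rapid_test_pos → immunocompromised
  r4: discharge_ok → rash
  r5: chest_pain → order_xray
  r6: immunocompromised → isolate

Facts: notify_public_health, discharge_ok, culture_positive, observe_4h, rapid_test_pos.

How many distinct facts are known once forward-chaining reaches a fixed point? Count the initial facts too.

9

Round 1: r3 [observe_4h ∧ rapid_test_pos → immunocompromised]; r4 [discharge_ok → rash]. New: immunocompromised, rash.
Round 2: r6 [immunocompromised → isolate]. New: isolate.
Round 3: r1 [isolate ∧ rash → order_pcr]. New: order_pcr.
Closure: {culture_positive, discharge_ok, immunocompromised, isolate, notify_public_health, observe_4h, order_pcr, rapid_test_pos, rash} — 9 facts.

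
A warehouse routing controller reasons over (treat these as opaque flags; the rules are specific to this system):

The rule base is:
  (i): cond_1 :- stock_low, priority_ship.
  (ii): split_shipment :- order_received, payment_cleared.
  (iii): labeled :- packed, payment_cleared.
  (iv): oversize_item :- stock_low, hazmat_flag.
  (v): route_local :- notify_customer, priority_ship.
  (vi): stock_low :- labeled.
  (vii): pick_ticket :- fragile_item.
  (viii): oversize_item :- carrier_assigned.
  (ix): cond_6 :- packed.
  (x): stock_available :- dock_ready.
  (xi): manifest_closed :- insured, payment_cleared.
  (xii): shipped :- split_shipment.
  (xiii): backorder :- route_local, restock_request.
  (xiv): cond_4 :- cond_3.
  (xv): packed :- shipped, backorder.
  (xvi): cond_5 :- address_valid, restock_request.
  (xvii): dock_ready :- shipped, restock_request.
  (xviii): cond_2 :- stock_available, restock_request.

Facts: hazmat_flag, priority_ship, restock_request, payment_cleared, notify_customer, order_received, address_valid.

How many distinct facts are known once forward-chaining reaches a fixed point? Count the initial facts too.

21

Round 1 — (ii), (v), (xvi), derive split_shipment, route_local, cond_5.
Round 2 — (xii), (xiii), derive shipped, backorder.
Round 3 — (xv), (xvii), derive packed, dock_ready.
Round 4 — (iii), (ix), (x), derive labeled, cond_6, stock_available.
Round 5 — (vi), (xviii), derive stock_low, cond_2.
Round 6 — (i), (iv), derive cond_1, oversize_item.
Closure: {address_valid, backorder, cond_1, cond_2, cond_5, cond_6, dock_ready, hazmat_flag, labeled, notify_customer, order_received, oversize_item, packed, payment_cleared, priority_ship, restock_request, route_local, shipped, split_shipment, stock_available, stock_low} — 21 facts.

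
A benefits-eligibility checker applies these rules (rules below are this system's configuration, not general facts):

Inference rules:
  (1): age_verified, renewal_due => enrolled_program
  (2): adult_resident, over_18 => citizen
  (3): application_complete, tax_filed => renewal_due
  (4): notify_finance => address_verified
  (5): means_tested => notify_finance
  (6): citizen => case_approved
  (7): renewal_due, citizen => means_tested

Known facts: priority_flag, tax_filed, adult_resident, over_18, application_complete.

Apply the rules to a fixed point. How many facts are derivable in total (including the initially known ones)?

11

Round 1: (2) [adult_resident, over_18 => citizen]; (3) [application_complete, tax_filed => renewal_due]. Adds citizen, renewal_due.
Round 2: (6) [citizen => case_approved]; (7) [renewal_due, citizen => means_tested]. Adds case_approved, means_tested.
Round 3: (5) [means_tested => notify_finance]. Adds notify_finance.
Round 4: (4) [notify_finance => address_verified]. Adds address_verified.
Closure: {address_verified, adult_resident, application_complete, case_approved, citizen, means_tested, notify_finance, over_18, priority_flag, renewal_due, tax_filed} — 11 facts.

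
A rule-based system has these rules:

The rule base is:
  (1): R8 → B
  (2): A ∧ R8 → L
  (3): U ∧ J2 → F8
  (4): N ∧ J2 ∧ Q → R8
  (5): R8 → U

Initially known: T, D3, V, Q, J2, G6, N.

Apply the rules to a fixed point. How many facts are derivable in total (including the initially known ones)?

11

Round 1: (4) [N ∧ J2 ∧ Q → R8]. New: R8.
Round 2: (1) [R8 → B]; (5) [R8 → U]. New: B, U.
Round 3: (3) [U ∧ J2 → F8]. New: F8.
Closure: {B, D3, F8, G6, J2, N, Q, R8, T, U, V} — 11 facts.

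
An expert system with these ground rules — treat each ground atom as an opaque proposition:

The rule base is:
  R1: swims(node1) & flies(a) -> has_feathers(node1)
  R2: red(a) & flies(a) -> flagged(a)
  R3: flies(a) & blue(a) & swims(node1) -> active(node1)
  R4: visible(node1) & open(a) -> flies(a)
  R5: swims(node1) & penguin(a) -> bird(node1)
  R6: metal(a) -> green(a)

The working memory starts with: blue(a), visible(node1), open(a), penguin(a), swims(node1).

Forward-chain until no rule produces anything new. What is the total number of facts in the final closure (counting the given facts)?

Round 1: R4 [visible(node1) & open(a) -> flies(a)]; R5 [swims(node1) & penguin(a) -> bird(node1)]. Adds flies(a), bird(node1).
Round 2: R1 [swims(node1) & flies(a) -> has_feathers(node1)]; R3 [flies(a) & blue(a) & swims(node1) -> active(node1)]. Adds has_feathers(node1), active(node1).
Closure: {active(node1), bird(node1), blue(a), flies(a), has_feathers(node1), open(a), penguin(a), swims(node1), visible(node1)} — 9 facts.

9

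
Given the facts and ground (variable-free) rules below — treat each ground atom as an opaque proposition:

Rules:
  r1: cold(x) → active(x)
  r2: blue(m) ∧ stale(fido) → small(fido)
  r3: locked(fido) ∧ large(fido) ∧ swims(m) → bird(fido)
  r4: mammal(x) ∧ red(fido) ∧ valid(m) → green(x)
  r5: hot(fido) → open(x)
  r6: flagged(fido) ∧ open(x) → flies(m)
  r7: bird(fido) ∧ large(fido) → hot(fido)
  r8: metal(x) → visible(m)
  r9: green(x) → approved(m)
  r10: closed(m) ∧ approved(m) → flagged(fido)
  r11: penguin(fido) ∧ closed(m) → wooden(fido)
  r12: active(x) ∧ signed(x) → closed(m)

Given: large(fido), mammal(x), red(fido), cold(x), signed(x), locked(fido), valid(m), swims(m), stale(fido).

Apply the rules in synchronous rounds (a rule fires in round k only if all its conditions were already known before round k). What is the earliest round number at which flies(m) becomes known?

[1] r1 [cold(x) → active(x)]; r3 [locked(fido) ∧ large(fido) ∧ swims(m) → bird(fido)]; r4 [mammal(x) ∧ red(fido) ∧ valid(m) → green(x)]. ⇒ new: active(x), bird(fido), green(x).
[2] r7 [bird(fido) ∧ large(fido) → hot(fido)]; r9 [green(x) → approved(m)]; r12 [active(x) ∧ signed(x) → closed(m)]. ⇒ new: hot(fido), approved(m), closed(m).
[3] r5 [hot(fido) → open(x)]; r10 [closed(m) ∧ approved(m) → flagged(fido)]. ⇒ new: open(x), flagged(fido).
[4] r6 [flagged(fido) ∧ open(x) → flies(m)]. ⇒ new: flies(m).
flies(m) first appears in round 4.

4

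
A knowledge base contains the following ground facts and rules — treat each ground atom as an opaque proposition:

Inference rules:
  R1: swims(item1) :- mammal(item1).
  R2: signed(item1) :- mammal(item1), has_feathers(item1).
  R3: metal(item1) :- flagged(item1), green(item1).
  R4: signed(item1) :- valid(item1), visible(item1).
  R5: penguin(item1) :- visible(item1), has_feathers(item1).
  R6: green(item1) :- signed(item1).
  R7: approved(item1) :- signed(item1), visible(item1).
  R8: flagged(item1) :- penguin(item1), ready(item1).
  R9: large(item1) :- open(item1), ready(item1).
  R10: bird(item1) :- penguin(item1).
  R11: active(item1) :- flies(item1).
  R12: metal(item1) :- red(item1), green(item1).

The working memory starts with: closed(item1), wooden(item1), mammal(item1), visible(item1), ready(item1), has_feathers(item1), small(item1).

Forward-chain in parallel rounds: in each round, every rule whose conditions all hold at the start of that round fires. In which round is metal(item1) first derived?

Round 1: R1 [swims(item1) :- mammal(item1).]; R2 [signed(item1) :- mammal(item1), has_feathers(item1).]; R5 [penguin(item1) :- visible(item1), has_feathers(item1).]. New: swims(item1), signed(item1), penguin(item1).
Round 2: R6 [green(item1) :- signed(item1).]; R7 [approved(item1) :- signed(item1), visible(item1).]; R8 [flagged(item1) :- penguin(item1), ready(item1).]; R10 [bird(item1) :- penguin(item1).]. New: green(item1), approved(item1), flagged(item1), bird(item1).
Round 3: R3 [metal(item1) :- flagged(item1), green(item1).]. New: metal(item1).
metal(item1) first appears in round 3.

3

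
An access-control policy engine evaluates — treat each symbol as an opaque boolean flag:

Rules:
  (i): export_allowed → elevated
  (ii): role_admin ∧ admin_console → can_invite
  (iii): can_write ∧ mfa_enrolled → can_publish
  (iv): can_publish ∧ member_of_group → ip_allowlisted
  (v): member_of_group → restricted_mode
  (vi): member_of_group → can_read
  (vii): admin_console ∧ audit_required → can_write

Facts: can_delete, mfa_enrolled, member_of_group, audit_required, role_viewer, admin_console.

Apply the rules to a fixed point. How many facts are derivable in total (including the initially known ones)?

11

[1] (v) [member_of_group → restricted_mode]; (vi) [member_of_group → can_read]; (vii) [admin_console ∧ audit_required → can_write]. ⇒ new: restricted_mode, can_read, can_write.
[2] (iii) [can_write ∧ mfa_enrolled → can_publish]. ⇒ new: can_publish.
[3] (iv) [can_publish ∧ member_of_group → ip_allowlisted]. ⇒ new: ip_allowlisted.
Closure: {admin_console, audit_required, can_delete, can_publish, can_read, can_write, ip_allowlisted, member_of_group, mfa_enrolled, restricted_mode, role_viewer} — 11 facts.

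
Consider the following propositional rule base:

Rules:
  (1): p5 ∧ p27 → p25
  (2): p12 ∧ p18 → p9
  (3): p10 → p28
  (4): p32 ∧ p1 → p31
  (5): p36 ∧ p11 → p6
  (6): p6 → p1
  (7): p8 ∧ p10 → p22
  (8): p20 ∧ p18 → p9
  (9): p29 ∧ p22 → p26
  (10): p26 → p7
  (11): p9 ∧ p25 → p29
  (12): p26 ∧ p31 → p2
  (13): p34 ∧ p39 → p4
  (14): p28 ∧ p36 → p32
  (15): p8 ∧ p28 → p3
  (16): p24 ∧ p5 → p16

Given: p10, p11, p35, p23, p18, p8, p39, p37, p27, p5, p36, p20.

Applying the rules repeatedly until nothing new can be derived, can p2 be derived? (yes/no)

Round 1: (1) [p5 ∧ p27 → p25]; (3) [p10 → p28]; (5) [p36 ∧ p11 → p6]; (7) [p8 ∧ p10 → p22]; (8) [p20 ∧ p18 → p9]. Adds p25, p28, p6, p22, p9.
Round 2: (6) [p6 → p1]; (11) [p9 ∧ p25 → p29]; (14) [p28 ∧ p36 → p32]; (15) [p8 ∧ p28 → p3]. Adds p1, p29, p32, p3.
Round 3: (4) [p32 ∧ p1 → p31]; (9) [p29 ∧ p22 → p26]. Adds p31, p26.
Round 4: (10) [p26 → p7]; (12) [p26 ∧ p31 → p2]. Adds p7, p2.
p2 appears in round 4, so it is derivable.

yes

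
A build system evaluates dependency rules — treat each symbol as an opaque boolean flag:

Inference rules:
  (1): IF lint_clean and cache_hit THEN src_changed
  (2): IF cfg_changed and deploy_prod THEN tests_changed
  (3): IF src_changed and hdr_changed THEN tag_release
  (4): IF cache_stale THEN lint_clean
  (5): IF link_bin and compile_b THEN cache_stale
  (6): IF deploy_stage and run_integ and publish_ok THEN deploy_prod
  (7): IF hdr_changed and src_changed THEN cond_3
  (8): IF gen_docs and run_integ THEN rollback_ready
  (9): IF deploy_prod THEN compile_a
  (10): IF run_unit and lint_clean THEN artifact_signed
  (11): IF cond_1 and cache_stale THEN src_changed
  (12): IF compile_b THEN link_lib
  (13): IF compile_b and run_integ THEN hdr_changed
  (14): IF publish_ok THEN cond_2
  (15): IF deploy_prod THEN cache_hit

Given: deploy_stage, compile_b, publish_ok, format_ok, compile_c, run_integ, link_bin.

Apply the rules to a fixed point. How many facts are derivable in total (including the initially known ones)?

18

Round 1 — (5), (6), (12), (13), (14), derive cache_stale, deploy_prod, link_lib, hdr_changed, cond_2.
Round 2 — (4), (9), (15), derive lint_clean, compile_a, cache_hit.
Round 3 — (1), derive src_changed.
Round 4 — (3), (7), derive tag_release, cond_3.
Closure: {cache_hit, cache_stale, compile_a, compile_b, compile_c, cond_2, cond_3, deploy_prod, deploy_stage, format_ok, hdr_changed, link_bin, link_lib, lint_clean, publish_ok, run_integ, src_changed, tag_release} — 18 facts.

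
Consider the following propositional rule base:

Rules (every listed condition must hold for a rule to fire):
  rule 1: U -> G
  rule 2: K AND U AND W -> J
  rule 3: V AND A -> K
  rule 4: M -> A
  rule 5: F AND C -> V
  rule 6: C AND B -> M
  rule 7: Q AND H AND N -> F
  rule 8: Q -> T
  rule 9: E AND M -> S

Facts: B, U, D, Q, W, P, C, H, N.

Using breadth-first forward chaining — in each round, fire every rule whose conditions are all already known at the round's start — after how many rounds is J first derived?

4

[1] rule 1 [U -> G]; rule 6 [C AND B -> M]; rule 7 [Q AND H AND N -> F]; rule 8 [Q -> T]. ⇒ new: G, M, F, T.
[2] rule 4 [M -> A]; rule 5 [F AND C -> V]. ⇒ new: A, V.
[3] rule 3 [V AND A -> K]. ⇒ new: K.
[4] rule 2 [K AND U AND W -> J]. ⇒ new: J.
J first appears in round 4.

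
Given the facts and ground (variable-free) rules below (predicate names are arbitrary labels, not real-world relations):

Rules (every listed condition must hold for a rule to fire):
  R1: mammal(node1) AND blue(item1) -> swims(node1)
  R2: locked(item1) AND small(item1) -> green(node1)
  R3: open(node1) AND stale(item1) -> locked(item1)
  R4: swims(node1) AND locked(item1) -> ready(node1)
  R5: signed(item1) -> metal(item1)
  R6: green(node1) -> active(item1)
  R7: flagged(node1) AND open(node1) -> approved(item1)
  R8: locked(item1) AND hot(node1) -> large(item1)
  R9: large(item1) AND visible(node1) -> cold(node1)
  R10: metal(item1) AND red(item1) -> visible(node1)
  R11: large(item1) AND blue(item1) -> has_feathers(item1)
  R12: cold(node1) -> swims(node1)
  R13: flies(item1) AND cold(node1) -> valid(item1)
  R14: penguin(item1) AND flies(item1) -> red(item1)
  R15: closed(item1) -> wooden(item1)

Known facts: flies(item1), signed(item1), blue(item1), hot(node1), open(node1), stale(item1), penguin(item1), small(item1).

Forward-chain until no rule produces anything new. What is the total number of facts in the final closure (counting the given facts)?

[1] R3 [open(node1) AND stale(item1) -> locked(item1)]; R5 [signed(item1) -> metal(item1)]; R14 [penguin(item1) AND flies(item1) -> red(item1)]. ⇒ new: locked(item1), metal(item1), red(item1).
[2] R2 [locked(item1) AND small(item1) -> green(node1)]; R8 [locked(item1) AND hot(node1) -> large(item1)]; R10 [metal(item1) AND red(item1) -> visible(node1)]. ⇒ new: green(node1), large(item1), visible(node1).
[3] R6 [green(node1) -> active(item1)]; R9 [large(item1) AND visible(node1) -> cold(node1)]; R11 [large(item1) AND blue(item1) -> has_feathers(item1)]. ⇒ new: active(item1), cold(node1), has_feathers(item1).
[4] R12 [cold(node1) -> swims(node1)]; R13 [flies(item1) AND cold(node1) -> valid(item1)]. ⇒ new: swims(node1), valid(item1).
[5] R4 [swims(node1) AND locked(item1) -> ready(node1)]. ⇒ new: ready(node1).
Closure: {active(item1), blue(item1), cold(node1), flies(item1), green(node1), has_feathers(item1), hot(node1), large(item1), locked(item1), metal(item1), open(node1), penguin(item1), ready(node1), red(item1), signed(item1), small(item1), stale(item1), swims(node1), valid(item1), visible(node1)} — 20 facts.

20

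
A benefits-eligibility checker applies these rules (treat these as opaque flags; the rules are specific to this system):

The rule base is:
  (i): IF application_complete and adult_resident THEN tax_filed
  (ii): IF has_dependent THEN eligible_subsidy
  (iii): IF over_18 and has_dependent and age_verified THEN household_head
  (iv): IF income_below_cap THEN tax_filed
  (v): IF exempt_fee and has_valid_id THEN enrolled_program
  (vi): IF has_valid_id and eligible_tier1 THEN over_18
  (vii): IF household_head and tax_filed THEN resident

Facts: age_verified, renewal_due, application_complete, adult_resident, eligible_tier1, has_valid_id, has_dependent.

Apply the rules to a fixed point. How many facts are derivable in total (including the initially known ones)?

Round 1 fires (i), (ii), (vi), giving tax_filed, eligible_subsidy, over_18.
Round 2 fires (iii), giving household_head.
Round 3 fires (vii), giving resident.
Closure: {adult_resident, age_verified, application_complete, eligible_subsidy, eligible_tier1, has_dependent, has_valid_id, household_head, over_18, renewal_due, resident, tax_filed} — 12 facts.

12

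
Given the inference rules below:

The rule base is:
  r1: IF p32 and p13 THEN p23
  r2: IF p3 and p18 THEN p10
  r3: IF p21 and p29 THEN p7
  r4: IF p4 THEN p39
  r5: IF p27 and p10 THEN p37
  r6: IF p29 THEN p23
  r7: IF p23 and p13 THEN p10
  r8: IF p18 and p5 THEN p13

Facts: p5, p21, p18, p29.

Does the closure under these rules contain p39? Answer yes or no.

no

Round 1 fires r3, r6, r8, giving p7, p23, p13.
Round 2 fires r7, giving p10.
Fixed point reached. p39 is concluded only by r4; r4 needs p4 (never derived).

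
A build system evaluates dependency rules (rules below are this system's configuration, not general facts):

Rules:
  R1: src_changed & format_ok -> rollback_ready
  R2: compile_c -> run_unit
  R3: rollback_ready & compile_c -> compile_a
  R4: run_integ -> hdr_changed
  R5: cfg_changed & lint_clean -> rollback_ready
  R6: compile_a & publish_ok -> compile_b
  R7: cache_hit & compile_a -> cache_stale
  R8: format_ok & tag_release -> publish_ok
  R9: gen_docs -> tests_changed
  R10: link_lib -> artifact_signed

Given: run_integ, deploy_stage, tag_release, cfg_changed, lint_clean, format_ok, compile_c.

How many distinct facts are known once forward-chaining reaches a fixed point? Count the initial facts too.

Round 1 — R2, R4, R5, R8, derive run_unit, hdr_changed, rollback_ready, publish_ok.
Round 2 — R3, derive compile_a.
Round 3 — R6, derive compile_b.
Closure: {cfg_changed, compile_a, compile_b, compile_c, deploy_stage, format_ok, hdr_changed, lint_clean, publish_ok, rollback_ready, run_integ, run_unit, tag_release} — 13 facts.

13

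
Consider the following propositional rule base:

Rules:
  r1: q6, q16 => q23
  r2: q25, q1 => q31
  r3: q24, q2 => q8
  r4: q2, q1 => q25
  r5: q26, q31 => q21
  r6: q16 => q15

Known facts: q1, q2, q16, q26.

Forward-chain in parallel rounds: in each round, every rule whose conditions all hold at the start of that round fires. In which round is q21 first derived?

Round 1: r4 [q2, q1 => q25]; r6 [q16 => q15]. Adds q25, q15.
Round 2: r2 [q25, q1 => q31]. Adds q31.
Round 3: r5 [q26, q31 => q21]. Adds q21.
q21 first appears in round 3.

3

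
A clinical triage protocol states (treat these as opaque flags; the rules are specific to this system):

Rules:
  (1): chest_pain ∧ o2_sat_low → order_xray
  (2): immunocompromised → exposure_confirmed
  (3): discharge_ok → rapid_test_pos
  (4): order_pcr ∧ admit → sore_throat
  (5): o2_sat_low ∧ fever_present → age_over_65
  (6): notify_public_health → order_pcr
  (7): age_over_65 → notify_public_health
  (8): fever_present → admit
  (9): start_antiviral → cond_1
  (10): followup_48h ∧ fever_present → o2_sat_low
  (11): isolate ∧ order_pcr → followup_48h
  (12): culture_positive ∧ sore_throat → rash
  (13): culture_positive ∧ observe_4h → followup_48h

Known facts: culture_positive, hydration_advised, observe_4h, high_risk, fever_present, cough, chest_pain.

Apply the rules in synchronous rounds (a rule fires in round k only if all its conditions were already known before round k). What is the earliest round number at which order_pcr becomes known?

5

Round 1 fires (8), (13), giving admit, followup_48h.
Round 2 fires (10), giving o2_sat_low.
Round 3 fires (1), (5), giving order_xray, age_over_65.
Round 4 fires (7), giving notify_public_health.
Round 5 fires (6), giving order_pcr.
order_pcr first appears in round 5.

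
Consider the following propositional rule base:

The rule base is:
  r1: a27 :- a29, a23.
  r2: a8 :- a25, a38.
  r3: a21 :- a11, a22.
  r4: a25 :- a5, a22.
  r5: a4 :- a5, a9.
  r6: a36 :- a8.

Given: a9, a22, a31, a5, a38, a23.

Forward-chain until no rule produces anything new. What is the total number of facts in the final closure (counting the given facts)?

10

Round 1: r4 [a25 :- a5, a22.]; r5 [a4 :- a5, a9.]. New: a25, a4.
Round 2: r2 [a8 :- a25, a38.]. New: a8.
Round 3: r6 [a36 :- a8.]. New: a36.
Closure: {a22, a23, a25, a31, a36, a38, a4, a5, a8, a9} — 10 facts.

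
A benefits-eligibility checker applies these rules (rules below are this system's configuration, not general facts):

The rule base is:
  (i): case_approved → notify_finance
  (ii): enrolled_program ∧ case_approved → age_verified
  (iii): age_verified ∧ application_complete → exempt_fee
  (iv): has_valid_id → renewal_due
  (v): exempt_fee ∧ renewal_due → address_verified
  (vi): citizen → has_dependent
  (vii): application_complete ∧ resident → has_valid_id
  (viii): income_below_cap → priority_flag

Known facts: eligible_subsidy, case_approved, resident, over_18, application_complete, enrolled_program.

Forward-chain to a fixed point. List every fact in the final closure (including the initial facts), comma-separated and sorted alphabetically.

address_verified, age_verified, application_complete, case_approved, eligible_subsidy, enrolled_program, exempt_fee, has_valid_id, notify_finance, over_18, renewal_due, resident

Round 1 fires (i), (ii), (vii), giving notify_finance, age_verified, has_valid_id.
Round 2 fires (iii), (iv), giving exempt_fee, renewal_due.
Round 3 fires (v), giving address_verified.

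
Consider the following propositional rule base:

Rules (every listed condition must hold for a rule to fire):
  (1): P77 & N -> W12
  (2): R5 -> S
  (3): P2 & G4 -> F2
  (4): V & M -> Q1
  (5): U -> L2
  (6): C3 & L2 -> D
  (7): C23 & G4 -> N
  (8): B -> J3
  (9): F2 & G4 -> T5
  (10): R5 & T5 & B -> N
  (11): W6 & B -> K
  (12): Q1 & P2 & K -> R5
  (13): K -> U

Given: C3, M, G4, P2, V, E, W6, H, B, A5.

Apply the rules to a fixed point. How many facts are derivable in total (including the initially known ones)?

Round 1: (3) [P2 & G4 -> F2]; (4) [V & M -> Q1]; (8) [B -> J3]; (11) [W6 & B -> K]. New: F2, Q1, J3, K.
Round 2: (9) [F2 & G4 -> T5]; (12) [Q1 & P2 & K -> R5]; (13) [K -> U]. New: T5, R5, U.
Round 3: (2) [R5 -> S]; (5) [U -> L2]; (10) [R5 & T5 & B -> N]. New: S, L2, N.
Round 4: (6) [C3 & L2 -> D]. New: D.
Closure: {A5, B, C3, D, E, F2, G4, H, J3, K, L2, M, N, P2, Q1, R5, S, T5, U, V, W6} — 21 facts.

21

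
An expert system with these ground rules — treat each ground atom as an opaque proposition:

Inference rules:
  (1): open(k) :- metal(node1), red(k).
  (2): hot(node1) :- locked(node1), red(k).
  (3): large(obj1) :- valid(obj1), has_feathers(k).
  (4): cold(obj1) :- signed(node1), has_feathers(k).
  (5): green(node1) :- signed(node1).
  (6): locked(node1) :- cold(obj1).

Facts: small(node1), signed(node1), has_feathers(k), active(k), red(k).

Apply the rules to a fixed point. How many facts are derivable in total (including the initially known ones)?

9

Round 1: (4) [cold(obj1) :- signed(node1), has_feathers(k).]; (5) [green(node1) :- signed(node1).]. Adds cold(obj1), green(node1).
Round 2: (6) [locked(node1) :- cold(obj1).]. Adds locked(node1).
Round 3: (2) [hot(node1) :- locked(node1), red(k).]. Adds hot(node1).
Closure: {active(k), cold(obj1), green(node1), has_feathers(k), hot(node1), locked(node1), red(k), signed(node1), small(node1)} — 9 facts.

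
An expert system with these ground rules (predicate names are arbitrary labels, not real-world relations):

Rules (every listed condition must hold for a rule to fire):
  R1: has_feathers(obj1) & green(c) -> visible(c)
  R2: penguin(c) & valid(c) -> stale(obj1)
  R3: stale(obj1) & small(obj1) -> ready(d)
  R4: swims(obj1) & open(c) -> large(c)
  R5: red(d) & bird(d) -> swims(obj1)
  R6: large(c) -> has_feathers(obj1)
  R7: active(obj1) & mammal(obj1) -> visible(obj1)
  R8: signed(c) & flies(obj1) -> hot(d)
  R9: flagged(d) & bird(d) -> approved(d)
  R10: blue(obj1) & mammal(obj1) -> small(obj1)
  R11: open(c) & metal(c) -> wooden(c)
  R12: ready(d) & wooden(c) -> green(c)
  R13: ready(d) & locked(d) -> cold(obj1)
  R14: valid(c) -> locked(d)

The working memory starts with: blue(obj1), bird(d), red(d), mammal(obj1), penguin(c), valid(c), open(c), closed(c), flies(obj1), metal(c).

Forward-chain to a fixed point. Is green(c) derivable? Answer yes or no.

Round 1: R2 [penguin(c) & valid(c) -> stale(obj1)]; R5 [red(d) & bird(d) -> swims(obj1)]; R10 [blue(obj1) & mammal(obj1) -> small(obj1)]; R11 [open(c) & metal(c) -> wooden(c)]; R14 [valid(c) -> locked(d)]. New: stale(obj1), swims(obj1), small(obj1), wooden(c), locked(d).
Round 2: R3 [stale(obj1) & small(obj1) -> ready(d)]; R4 [swims(obj1) & open(c) -> large(c)]. New: ready(d), large(c).
Round 3: R6 [large(c) -> has_feathers(obj1)]; R12 [ready(d) & wooden(c) -> green(c)]; R13 [ready(d) & locked(d) -> cold(obj1)]. New: has_feathers(obj1), green(c), cold(obj1).
Round 4: R1 [has_feathers(obj1) & green(c) -> visible(c)]. New: visible(c).
green(c) appears in round 3, so it is derivable.

yes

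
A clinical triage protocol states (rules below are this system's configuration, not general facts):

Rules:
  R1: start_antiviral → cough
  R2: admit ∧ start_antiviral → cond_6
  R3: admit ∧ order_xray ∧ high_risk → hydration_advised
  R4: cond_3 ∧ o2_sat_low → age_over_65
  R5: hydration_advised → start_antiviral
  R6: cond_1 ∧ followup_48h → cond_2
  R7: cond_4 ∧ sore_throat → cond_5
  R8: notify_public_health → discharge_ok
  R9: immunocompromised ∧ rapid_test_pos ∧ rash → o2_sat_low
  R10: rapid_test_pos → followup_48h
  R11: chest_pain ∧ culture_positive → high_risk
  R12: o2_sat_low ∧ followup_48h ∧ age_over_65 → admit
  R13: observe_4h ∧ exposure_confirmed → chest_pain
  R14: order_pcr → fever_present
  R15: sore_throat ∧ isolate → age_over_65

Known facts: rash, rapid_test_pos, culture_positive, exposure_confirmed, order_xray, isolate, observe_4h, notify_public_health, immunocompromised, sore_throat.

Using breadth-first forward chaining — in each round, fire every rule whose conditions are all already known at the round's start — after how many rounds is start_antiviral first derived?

4

[1] R8 [notify_public_health → discharge_ok]; R9 [immunocompromised ∧ rapid_test_pos ∧ rash → o2_sat_low]; R10 [rapid_test_pos → followup_48h]; R13 [observe_4h ∧ exposure_confirmed → chest_pain]; R15 [sore_throat ∧ isolate → age_over_65]. ⇒ new: discharge_ok, o2_sat_low, followup_48h, chest_pain, age_over_65.
[2] R11 [chest_pain ∧ culture_positive → high_risk]; R12 [o2_sat_low ∧ followup_48h ∧ age_over_65 → admit]. ⇒ new: high_risk, admit.
[3] R3 [admit ∧ order_xray ∧ high_risk → hydration_advised]. ⇒ new: hydration_advised.
[4] R5 [hydration_advised → start_antiviral]. ⇒ new: start_antiviral.
start_antiviral first appears in round 4.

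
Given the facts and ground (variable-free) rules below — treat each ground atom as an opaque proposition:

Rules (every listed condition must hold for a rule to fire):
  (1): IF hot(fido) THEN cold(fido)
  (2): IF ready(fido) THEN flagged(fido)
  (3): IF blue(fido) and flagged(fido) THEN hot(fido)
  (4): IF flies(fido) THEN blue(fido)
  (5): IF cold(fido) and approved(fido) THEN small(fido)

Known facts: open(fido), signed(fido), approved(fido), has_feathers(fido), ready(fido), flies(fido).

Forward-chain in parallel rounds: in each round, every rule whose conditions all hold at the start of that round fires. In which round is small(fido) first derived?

Round 1 fires (2), (4), giving flagged(fido), blue(fido).
Round 2 fires (3), giving hot(fido).
Round 3 fires (1), giving cold(fido).
Round 4 fires (5), giving small(fido).
small(fido) first appears in round 4.

4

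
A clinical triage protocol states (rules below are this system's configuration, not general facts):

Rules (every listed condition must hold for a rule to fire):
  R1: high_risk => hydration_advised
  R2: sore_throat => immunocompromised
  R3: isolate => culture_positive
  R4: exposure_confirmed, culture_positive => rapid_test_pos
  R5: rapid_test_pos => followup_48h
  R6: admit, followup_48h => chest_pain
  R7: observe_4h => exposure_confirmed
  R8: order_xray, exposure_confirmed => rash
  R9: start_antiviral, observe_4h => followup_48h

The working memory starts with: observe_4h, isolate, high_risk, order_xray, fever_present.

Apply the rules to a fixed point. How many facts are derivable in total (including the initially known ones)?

11

Round 1 — R1, R3, R7, derive hydration_advised, culture_positive, exposure_confirmed.
Round 2 — R4, R8, derive rapid_test_pos, rash.
Round 3 — R5, derive followup_48h.
Closure: {culture_positive, exposure_confirmed, fever_present, followup_48h, high_risk, hydration_advised, isolate, observe_4h, order_xray, rapid_test_pos, rash} — 11 facts.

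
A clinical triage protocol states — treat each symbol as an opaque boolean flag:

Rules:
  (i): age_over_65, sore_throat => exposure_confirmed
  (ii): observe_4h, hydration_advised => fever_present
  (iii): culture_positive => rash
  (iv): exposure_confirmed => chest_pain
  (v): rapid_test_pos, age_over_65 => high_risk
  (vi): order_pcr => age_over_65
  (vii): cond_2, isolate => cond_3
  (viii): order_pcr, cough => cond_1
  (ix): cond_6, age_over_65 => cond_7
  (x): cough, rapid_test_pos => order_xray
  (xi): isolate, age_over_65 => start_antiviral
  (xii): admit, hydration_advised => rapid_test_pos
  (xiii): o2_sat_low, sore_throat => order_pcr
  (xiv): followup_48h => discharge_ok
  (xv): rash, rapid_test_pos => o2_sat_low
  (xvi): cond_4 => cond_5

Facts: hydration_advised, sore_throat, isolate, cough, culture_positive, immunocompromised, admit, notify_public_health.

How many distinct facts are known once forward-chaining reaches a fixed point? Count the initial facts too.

[1] (iii) [culture_positive => rash]; (xii) [admit, hydration_advised => rapid_test_pos]. ⇒ new: rash, rapid_test_pos.
[2] (x) [cough, rapid_test_pos => order_xray]; (xv) [rash, rapid_test_pos => o2_sat_low]. ⇒ new: order_xray, o2_sat_low.
[3] (xiii) [o2_sat_low, sore_throat => order_pcr]. ⇒ new: order_pcr.
[4] (vi) [order_pcr => age_over_65]; (viii) [order_pcr, cough => cond_1]. ⇒ new: age_over_65, cond_1.
[5] (i) [age_over_65, sore_throat => exposure_confirmed]; (v) [rapid_test_pos, age_over_65 => high_risk]; (xi) [isolate, age_over_65 => start_antiviral]. ⇒ new: exposure_confirmed, high_risk, start_antiviral.
[6] (iv) [exposure_confirmed => chest_pain]. ⇒ new: chest_pain.
Closure: {admit, age_over_65, chest_pain, cond_1, cough, culture_positive, exposure_confirmed, high_risk, hydration_advised, immunocompromised, isolate, notify_public_health, o2_sat_low, order_pcr, order_xray, rapid_test_pos, rash, sore_throat, start_antiviral} — 19 facts.

19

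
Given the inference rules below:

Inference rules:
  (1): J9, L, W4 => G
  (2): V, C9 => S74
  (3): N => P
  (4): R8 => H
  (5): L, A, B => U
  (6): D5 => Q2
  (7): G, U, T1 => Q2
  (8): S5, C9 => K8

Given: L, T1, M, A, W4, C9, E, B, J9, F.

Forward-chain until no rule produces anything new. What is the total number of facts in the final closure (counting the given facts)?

13

Round 1: (1) [J9, L, W4 => G]; (5) [L, A, B => U]. New: G, U.
Round 2: (7) [G, U, T1 => Q2]. New: Q2.
Closure: {A, B, C9, E, F, G, J9, L, M, Q2, T1, U, W4} — 13 facts.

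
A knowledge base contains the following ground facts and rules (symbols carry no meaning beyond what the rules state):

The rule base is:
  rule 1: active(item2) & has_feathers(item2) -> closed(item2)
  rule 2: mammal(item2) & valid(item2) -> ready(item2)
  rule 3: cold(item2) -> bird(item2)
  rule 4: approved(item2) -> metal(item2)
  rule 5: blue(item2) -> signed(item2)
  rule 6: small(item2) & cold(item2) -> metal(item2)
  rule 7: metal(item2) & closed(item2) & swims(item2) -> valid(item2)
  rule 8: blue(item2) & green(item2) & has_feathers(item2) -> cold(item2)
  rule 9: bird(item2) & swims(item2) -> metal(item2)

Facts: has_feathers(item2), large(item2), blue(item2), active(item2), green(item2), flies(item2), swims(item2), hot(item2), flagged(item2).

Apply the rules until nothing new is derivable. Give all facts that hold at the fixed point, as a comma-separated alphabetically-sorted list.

Round 1: rule 1 [active(item2) & has_feathers(item2) -> closed(item2)]; rule 5 [blue(item2) -> signed(item2)]; rule 8 [blue(item2) & green(item2) & has_feathers(item2) -> cold(item2)]. Adds closed(item2), signed(item2), cold(item2).
Round 2: rule 3 [cold(item2) -> bird(item2)]. Adds bird(item2).
Round 3: rule 9 [bird(item2) & swims(item2) -> metal(item2)]. Adds metal(item2).
Round 4: rule 7 [metal(item2) & closed(item2) & swims(item2) -> valid(item2)]. Adds valid(item2).

active(item2), bird(item2), blue(item2), closed(item2), cold(item2), flagged(item2), flies(item2), green(item2), has_feathers(item2), hot(item2), large(item2), metal(item2), signed(item2), swims(item2), valid(item2)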